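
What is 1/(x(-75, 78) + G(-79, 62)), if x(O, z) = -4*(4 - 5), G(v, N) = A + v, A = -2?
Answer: -1/77 ≈ -0.012987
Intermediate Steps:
G(v, N) = -2 + v
x(O, z) = 4 (x(O, z) = -4*(-1) = 4)
1/(x(-75, 78) + G(-79, 62)) = 1/(4 + (-2 - 79)) = 1/(4 - 81) = 1/(-77) = -1/77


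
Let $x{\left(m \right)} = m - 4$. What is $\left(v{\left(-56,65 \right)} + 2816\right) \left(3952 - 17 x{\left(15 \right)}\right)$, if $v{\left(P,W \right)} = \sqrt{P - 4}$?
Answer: $10602240 + 7530 i \sqrt{15} \approx 1.0602 \cdot 10^{7} + 29164.0 i$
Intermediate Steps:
$x{\left(m \right)} = -4 + m$
$v{\left(P,W \right)} = \sqrt{-4 + P}$
$\left(v{\left(-56,65 \right)} + 2816\right) \left(3952 - 17 x{\left(15 \right)}\right) = \left(\sqrt{-4 - 56} + 2816\right) \left(3952 - 17 \left(-4 + 15\right)\right) = \left(\sqrt{-60} + 2816\right) \left(3952 - 187\right) = \left(2 i \sqrt{15} + 2816\right) \left(3952 - 187\right) = \left(2816 + 2 i \sqrt{15}\right) 3765 = 10602240 + 7530 i \sqrt{15}$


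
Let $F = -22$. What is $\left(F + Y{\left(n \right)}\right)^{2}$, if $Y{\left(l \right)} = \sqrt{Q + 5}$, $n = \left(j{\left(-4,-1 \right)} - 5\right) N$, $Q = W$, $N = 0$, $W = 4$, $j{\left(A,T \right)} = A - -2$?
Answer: $361$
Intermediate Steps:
$j{\left(A,T \right)} = 2 + A$ ($j{\left(A,T \right)} = A + 2 = 2 + A$)
$Q = 4$
$n = 0$ ($n = \left(\left(2 - 4\right) - 5\right) 0 = \left(-2 - 5\right) 0 = \left(-7\right) 0 = 0$)
$Y{\left(l \right)} = 3$ ($Y{\left(l \right)} = \sqrt{4 + 5} = \sqrt{9} = 3$)
$\left(F + Y{\left(n \right)}\right)^{2} = \left(-22 + 3\right)^{2} = \left(-19\right)^{2} = 361$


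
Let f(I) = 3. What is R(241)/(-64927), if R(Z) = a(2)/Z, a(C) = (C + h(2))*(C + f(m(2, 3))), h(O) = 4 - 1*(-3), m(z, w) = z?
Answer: -45/15647407 ≈ -2.8759e-6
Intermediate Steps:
h(O) = 7 (h(O) = 4 + 3 = 7)
a(C) = (3 + C)*(7 + C) (a(C) = (C + 7)*(C + 3) = (7 + C)*(3 + C) = (3 + C)*(7 + C))
R(Z) = 45/Z (R(Z) = (21 + 2**2 + 10*2)/Z = (21 + 4 + 20)/Z = 45/Z)
R(241)/(-64927) = (45/241)/(-64927) = (45*(1/241))*(-1/64927) = (45/241)*(-1/64927) = -45/15647407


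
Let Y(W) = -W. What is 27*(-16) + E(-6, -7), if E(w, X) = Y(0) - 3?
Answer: -435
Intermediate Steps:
E(w, X) = -3 (E(w, X) = -1*0 - 3 = 0 - 3 = -3)
27*(-16) + E(-6, -7) = 27*(-16) - 3 = -432 - 3 = -435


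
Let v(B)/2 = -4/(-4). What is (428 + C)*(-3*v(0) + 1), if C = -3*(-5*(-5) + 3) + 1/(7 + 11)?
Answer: -30965/18 ≈ -1720.3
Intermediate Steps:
v(B) = 2 (v(B) = 2*(-4/(-4)) = 2*(-4*(-¼)) = 2*1 = 2)
C = -1511/18 (C = -3*(25 + 3) + 1/18 = -3*28 + 1/18 = -84 + 1/18 = -1511/18 ≈ -83.944)
(428 + C)*(-3*v(0) + 1) = (428 - 1511/18)*(-3*2 + 1) = 6193*(-6 + 1)/18 = (6193/18)*(-5) = -30965/18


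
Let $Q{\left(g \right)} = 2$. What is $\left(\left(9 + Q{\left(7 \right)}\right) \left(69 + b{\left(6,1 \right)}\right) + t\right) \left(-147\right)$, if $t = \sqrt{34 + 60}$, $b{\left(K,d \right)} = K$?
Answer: $-121275 - 147 \sqrt{94} \approx -1.227 \cdot 10^{5}$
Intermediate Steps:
$t = \sqrt{94} \approx 9.6954$
$\left(\left(9 + Q{\left(7 \right)}\right) \left(69 + b{\left(6,1 \right)}\right) + t\right) \left(-147\right) = \left(\left(9 + 2\right) \left(69 + 6\right) + \sqrt{94}\right) \left(-147\right) = \left(11 \cdot 75 + \sqrt{94}\right) \left(-147\right) = \left(825 + \sqrt{94}\right) \left(-147\right) = -121275 - 147 \sqrt{94}$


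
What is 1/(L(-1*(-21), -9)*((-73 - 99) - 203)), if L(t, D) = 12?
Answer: -1/4500 ≈ -0.00022222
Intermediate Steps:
1/(L(-1*(-21), -9)*((-73 - 99) - 203)) = 1/(12*((-73 - 99) - 203)) = 1/(12*(-172 - 203)) = 1/(12*(-375)) = 1/(-4500) = -1/4500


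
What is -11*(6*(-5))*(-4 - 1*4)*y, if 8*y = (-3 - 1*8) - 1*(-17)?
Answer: -1980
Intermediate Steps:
y = 3/4 (y = ((-3 - 1*8) - 1*(-17))/8 = ((-3 - 8) + 17)/8 = (-11 + 17)/8 = (1/8)*6 = 3/4 ≈ 0.75000)
-11*(6*(-5))*(-4 - 1*4)*y = -11*(6*(-5))*(-4 - 1*4)*3/4 = -11*(-30*(-4 - 4))*3/4 = -11*(-30*(-8))*3/4 = -2640*3/4 = -11*180 = -1980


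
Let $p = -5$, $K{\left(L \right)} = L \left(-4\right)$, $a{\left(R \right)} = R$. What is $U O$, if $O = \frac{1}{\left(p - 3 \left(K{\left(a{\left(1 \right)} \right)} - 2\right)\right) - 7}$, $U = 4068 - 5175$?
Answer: $- \frac{369}{2} \approx -184.5$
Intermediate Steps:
$U = -1107$
$K{\left(L \right)} = - 4 L$
$O = \frac{1}{6}$ ($O = \frac{1}{\left(-5 - 3 \left(\left(-4\right) 1 - 2\right)\right) - 7} = \frac{1}{\left(-5 - 3 \left(-4 - 2\right)\right) - 7} = \frac{1}{\left(-5 - -18\right) - 7} = \frac{1}{\left(-5 + 18\right) - 7} = \frac{1}{13 - 7} = \frac{1}{6} \approx 0.16667$)
$U O = \left(-1107\right) \frac{1}{6} = - \frac{369}{2}$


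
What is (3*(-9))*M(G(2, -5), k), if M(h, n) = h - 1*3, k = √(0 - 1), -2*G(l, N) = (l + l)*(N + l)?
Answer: -81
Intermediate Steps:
G(l, N) = -l*(N + l) (G(l, N) = -(l + l)*(N + l)/2 = -2*l*(N + l)/2 = -l*(N + l))
k = I (k = √(-1) = I ≈ 1.0*I)
M(h, n) = -3 + h (M(h, n) = h - 3 = -3 + h)
(3*(-9))*M(G(2, -5), k) = (3*(-9))*(-3 - 1*2*(-5 + 2)) = -27*(-3 - 1*2*(-3)) = -27*(-3 + 6) = -27*3 = -81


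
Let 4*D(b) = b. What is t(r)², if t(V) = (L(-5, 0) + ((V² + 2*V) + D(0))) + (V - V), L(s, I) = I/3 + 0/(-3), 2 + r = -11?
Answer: 20449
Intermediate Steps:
D(b) = b/4
r = -13 (r = -2 - 11 = -13)
L(s, I) = I/3 (L(s, I) = I*(⅓) + 0*(-⅓) = I/3 + 0 = I/3)
t(V) = V² + 2*V (t(V) = ((⅓)*0 + ((V² + 2*V) + (¼)*0)) + (V - V) = (0 + ((V² + 2*V) + 0)) + 0 = (0 + (V² + 2*V)) + 0 = (V² + 2*V) + 0 = V² + 2*V)
t(r)² = (-13*(2 - 13))² = (-13*(-11))² = 143² = 20449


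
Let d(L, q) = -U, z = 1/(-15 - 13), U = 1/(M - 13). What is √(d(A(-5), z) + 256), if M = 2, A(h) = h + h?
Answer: 3*√3443/11 ≈ 16.003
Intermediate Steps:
A(h) = 2*h
U = -1/11 (U = 1/(2 - 13) = 1/(-11) = -1/11 ≈ -0.090909)
z = -1/28 (z = 1/(-28) = -1/28 ≈ -0.035714)
d(L, q) = 1/11 (d(L, q) = -1*(-1/11) = 1/11)
√(d(A(-5), z) + 256) = √(1/11 + 256) = √(2817/11) = 3*√3443/11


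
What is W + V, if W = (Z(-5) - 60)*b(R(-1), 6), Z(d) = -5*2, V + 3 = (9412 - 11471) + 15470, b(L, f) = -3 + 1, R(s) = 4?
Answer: 13548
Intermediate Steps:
b(L, f) = -2
V = 13408 (V = -3 + ((9412 - 11471) + 15470) = -3 + (-2059 + 15470) = -3 + 13411 = 13408)
Z(d) = -10
W = 140 (W = (-10 - 60)*(-2) = -70*(-2) = 140)
W + V = 140 + 13408 = 13548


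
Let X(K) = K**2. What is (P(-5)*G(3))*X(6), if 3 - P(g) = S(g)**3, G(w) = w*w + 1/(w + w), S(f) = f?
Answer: 42240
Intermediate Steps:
G(w) = w**2 + 1/(2*w)
P(g) = 3 - g**3
(P(-5)*G(3))*X(6) = ((3 - 1*(-5)**3)*((1/2 + 3**3)/3))*6**2 = ((3 - 1*(-125))*((1/2 + 27)/3))*36 = ((3 + 125)*((1/3)*(55/2)))*36 = (128*(55/6))*36 = (3520/3)*36 = 42240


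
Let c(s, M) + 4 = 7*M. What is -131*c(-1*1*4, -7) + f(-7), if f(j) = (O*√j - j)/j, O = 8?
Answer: 6942 - 8*I*√7/7 ≈ 6942.0 - 3.0237*I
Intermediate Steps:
c(s, M) = -4 + 7*M
f(j) = (-j + 8*√j)/j (f(j) = (8*√j - j)/j = (-j + 8*√j)/j)
-131*c(-1*1*4, -7) + f(-7) = -131*(-4 + 7*(-7)) + (-1 + 8/√(-7)) = -131*(-4 - 49) + (-1 + 8*(-I*√7/7)) = -131*(-53) + (-1 - 8*I*√7/7) = 6943 + (-1 - 8*I*√7/7) = 6942 - 8*I*√7/7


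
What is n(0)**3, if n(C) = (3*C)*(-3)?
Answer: 0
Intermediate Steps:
n(C) = -9*C
n(0)**3 = (-9*0)**3 = 0**3 = 0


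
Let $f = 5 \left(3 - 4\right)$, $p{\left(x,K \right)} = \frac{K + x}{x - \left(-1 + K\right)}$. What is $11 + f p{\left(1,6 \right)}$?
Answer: $\frac{79}{4} \approx 19.75$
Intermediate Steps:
$p{\left(x,K \right)} = \frac{K + x}{1 + x - K}$
$f = -5$ ($f = 5 \left(-1\right) = -5$)
$11 + f p{\left(1,6 \right)} = 11 - 5 \frac{6 + 1}{1 + 1 - 6} = 11 - 5 \frac{1}{1 + 1 - 6} \cdot 7 = 11 - 5 \frac{1}{-4} \cdot 7 = 11 - 5 \left(\left(- \frac{1}{4}\right) 7\right) = 11 - - \frac{35}{4} = 11 + \frac{35}{4} = \frac{79}{4}$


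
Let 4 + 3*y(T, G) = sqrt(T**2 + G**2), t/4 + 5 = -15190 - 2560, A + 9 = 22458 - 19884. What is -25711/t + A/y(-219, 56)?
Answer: 1166446397/1209257540 + 2565*sqrt(51097)/17027 ≈ 35.017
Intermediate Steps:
A = 2565 (A = -9 + (22458 - 19884) = -9 + 2574 = 2565)
t = -71020 (t = -20 + 4*(-15190 - 2560) = -20 + 4*(-17750) = -20 - 71000 = -71020)
y(T, G) = -4/3 + sqrt(G**2 + T**2)/3 (y(T, G) = -4/3 + sqrt(T**2 + G**2)/3 = -4/3 + sqrt(G**2 + T**2)/3)
-25711/t + A/y(-219, 56) = -25711/(-71020) + 2565/(-4/3 + sqrt(56**2 + (-219)**2)/3) = -25711*(-1/71020) + 2565/(-4/3 + sqrt(3136 + 47961)/3) = 25711/71020 + 2565/(-4/3 + sqrt(51097)/3)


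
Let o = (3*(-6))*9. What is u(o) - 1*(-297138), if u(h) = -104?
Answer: 297034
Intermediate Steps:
o = -162 (o = -18*9 = -162)
u(o) - 1*(-297138) = -104 - 1*(-297138) = -104 + 297138 = 297034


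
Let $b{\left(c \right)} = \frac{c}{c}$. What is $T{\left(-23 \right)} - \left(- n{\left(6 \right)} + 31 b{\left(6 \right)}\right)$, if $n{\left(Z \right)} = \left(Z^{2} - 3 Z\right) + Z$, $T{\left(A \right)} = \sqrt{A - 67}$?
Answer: $-7 + 3 i \sqrt{10} \approx -7.0 + 9.4868 i$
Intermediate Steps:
$T{\left(A \right)} = \sqrt{-67 + A}$
$b{\left(c \right)} = 1$
$n{\left(Z \right)} = Z^{2} - 2 Z$
$T{\left(-23 \right)} - \left(- n{\left(6 \right)} + 31 b{\left(6 \right)}\right) = \sqrt{-67 - 23} + \left(\left(-31\right) 1 + 6 \left(-2 + 6\right)\right) = \sqrt{-90} + \left(-31 + 6 \cdot 4\right) = 3 i \sqrt{10} + \left(-31 + 24\right) = 3 i \sqrt{10} - 7 = -7 + 3 i \sqrt{10}$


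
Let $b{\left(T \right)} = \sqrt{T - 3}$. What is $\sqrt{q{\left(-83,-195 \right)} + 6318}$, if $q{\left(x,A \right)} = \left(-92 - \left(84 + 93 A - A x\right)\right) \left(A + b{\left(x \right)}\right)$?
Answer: $\sqrt{-6651762 + 34144 i \sqrt{86}} \approx 61.37 + 2579.8 i$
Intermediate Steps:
$b{\left(T \right)} = \sqrt{-3 + T}$
$q{\left(x,A \right)} = \left(A + \sqrt{-3 + x}\right) \left(-176 - 93 A + A x\right)$ ($q{\left(x,A \right)} = \left(-92 - \left(84 + 93 A - A x\right)\right) \left(A + \sqrt{-3 + x}\right) = \left(-176 - 93 A + A x\right) \left(A + \sqrt{-3 + x}\right) = \left(A + \sqrt{-3 + x}\right) \left(-176 - 93 A + A x\right)$)
$\sqrt{q{\left(-83,-195 \right)} + 6318} = \sqrt{\left(\left(-176\right) \left(-195\right) - 176 \sqrt{-3 - 83} - 93 \left(-195\right)^{2} - 83 \left(-195\right)^{2} - - 18135 \sqrt{-3 - 83} - - 16185 \sqrt{-3 - 83}\right) + 6318} = \sqrt{\left(34320 - 176 \sqrt{-86} - 3536325 - 3156075 - - 18135 \sqrt{-86} - - 16185 \sqrt{-86}\right) + 6318} = \sqrt{\left(34320 - 176 i \sqrt{86} - 3536325 - 3156075 - - 18135 i \sqrt{86} - - 16185 i \sqrt{86}\right) + 6318} = \sqrt{\left(34320 - 176 i \sqrt{86} - 3536325 - 3156075 + 18135 i \sqrt{86} + 16185 i \sqrt{86}\right) + 6318} = \sqrt{\left(-6658080 + 34144 i \sqrt{86}\right) + 6318} = \sqrt{-6651762 + 34144 i \sqrt{86}}$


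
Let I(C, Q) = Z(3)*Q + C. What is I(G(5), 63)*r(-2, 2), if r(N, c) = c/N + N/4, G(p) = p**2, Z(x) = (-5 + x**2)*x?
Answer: -2343/2 ≈ -1171.5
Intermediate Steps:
Z(x) = x*(-5 + x**2)
r(N, c) = N/4 + c/N (r(N, c) = c/N + N*(1/4) = c/N + N/4 = N/4 + c/N)
I(C, Q) = C + 12*Q (I(C, Q) = (3*(-5 + 3**2))*Q + C = (3*(-5 + 9))*Q + C = (3*4)*Q + C = 12*Q + C = C + 12*Q)
I(G(5), 63)*r(-2, 2) = (5**2 + 12*63)*((1/4)*(-2) + 2/(-2)) = (25 + 756)*(-1/2 + 2*(-1/2)) = 781*(-1/2 - 1) = 781*(-3/2) = -2343/2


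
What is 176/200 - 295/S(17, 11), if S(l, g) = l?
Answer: -7001/425 ≈ -16.473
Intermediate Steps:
176/200 - 295/S(17, 11) = 176/200 - 295/17 = 176*(1/200) - 295*1/17 = 22/25 - 295/17 = -7001/425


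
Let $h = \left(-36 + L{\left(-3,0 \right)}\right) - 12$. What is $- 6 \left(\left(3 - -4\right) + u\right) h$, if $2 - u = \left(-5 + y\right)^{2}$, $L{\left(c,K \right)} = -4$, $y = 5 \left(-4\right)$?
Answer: $-192192$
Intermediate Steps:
$y = -20$
$u = -623$ ($u = 2 - \left(-5 - 20\right)^{2} = 2 - \left(-25\right)^{2} = 2 - 625 = -623$)
$h = -52$ ($h = \left(-36 - 4\right) - 12 = -40 - 12 = -52$)
$- 6 \left(\left(3 - -4\right) + u\right) h = - 6 \left(\left(3 - -4\right) - 623\right) \left(-52\right) = - 6 \left(\left(3 + 4\right) - 623\right) \left(-52\right) = - 6 \left(7 - 623\right) \left(-52\right) = \left(-6\right) \left(-616\right) \left(-52\right) = 3696 \left(-52\right) = -192192$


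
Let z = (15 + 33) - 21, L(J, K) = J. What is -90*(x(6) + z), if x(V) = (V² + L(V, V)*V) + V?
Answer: -9450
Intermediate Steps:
x(V) = V + 2*V² (x(V) = (V² + V*V) + V = (V² + V²) + V = 2*V² + V = V + 2*V²)
z = 27 (z = 48 - 21 = 27)
-90*(x(6) + z) = -90*(6*(1 + 2*6) + 27) = -90*(6*(1 + 12) + 27) = -90*(6*13 + 27) = -90*(78 + 27) = -90*105 = -9450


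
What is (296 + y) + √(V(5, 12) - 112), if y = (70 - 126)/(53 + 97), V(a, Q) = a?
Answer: 22172/75 + I*√107 ≈ 295.63 + 10.344*I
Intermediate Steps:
y = -28/75 (y = -56/150 = -56*1/150 = -28/75 ≈ -0.37333)
(296 + y) + √(V(5, 12) - 112) = (296 - 28/75) + √(5 - 112) = 22172/75 + √(-107) = 22172/75 + I*√107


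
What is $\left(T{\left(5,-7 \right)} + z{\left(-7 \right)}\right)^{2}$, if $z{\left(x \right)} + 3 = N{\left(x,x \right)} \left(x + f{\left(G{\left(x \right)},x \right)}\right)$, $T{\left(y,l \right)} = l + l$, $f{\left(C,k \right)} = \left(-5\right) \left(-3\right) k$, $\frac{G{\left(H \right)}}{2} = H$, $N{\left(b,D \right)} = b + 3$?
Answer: $185761$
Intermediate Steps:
$N{\left(b,D \right)} = 3 + b$
$G{\left(H \right)} = 2 H$
$f{\left(C,k \right)} = 15 k$
$T{\left(y,l \right)} = 2 l$
$z{\left(x \right)} = -3 + 16 x \left(3 + x\right)$ ($z{\left(x \right)} = -3 + \left(3 + x\right) \left(x + 15 x\right) = -3 + \left(3 + x\right) 16 x = -3 + 16 x \left(3 + x\right)$)
$\left(T{\left(5,-7 \right)} + z{\left(-7 \right)}\right)^{2} = \left(2 \left(-7\right) - \left(3 + 112 \left(3 - 7\right)\right)\right)^{2} = \left(-14 - \left(3 + 112 \left(-4\right)\right)\right)^{2} = \left(-14 + \left(-3 + 448\right)\right)^{2} = \left(-14 + 445\right)^{2} = 431^{2} = 185761$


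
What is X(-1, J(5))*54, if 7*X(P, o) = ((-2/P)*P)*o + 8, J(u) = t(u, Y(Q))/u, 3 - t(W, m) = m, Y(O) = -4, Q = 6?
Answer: 1404/35 ≈ 40.114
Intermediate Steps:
t(W, m) = 3 - m
J(u) = 7/u (J(u) = (3 - 1*(-4))/u = (3 + 4)/u = 7/u)
X(P, o) = 8/7 - 2*o/7 (X(P, o) = (((-2/P)*P)*o + 8)/7 = (-2*o + 8)/7 = (8 - 2*o)/7 = 8/7 - 2*o/7)
X(-1, J(5))*54 = (8/7 - 2/5)*54 = (8/7 - 2/7*7/5)*54 = (8/7 - ⅖)*54 = (26/35)*54 = 1404/35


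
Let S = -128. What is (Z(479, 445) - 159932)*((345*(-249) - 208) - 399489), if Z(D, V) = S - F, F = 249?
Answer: 77846371018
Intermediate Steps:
Z(D, V) = -377 (Z(D, V) = -128 - 1*249 = -128 - 249 = -377)
(Z(479, 445) - 159932)*((345*(-249) - 208) - 399489) = (-377 - 159932)*((345*(-249) - 208) - 399489) = -160309*((-85905 - 208) - 399489) = -160309*(-86113 - 399489) = -160309*(-485602) = 77846371018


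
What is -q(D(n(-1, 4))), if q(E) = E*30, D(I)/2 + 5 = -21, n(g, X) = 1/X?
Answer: 1560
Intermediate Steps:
D(I) = -52 (D(I) = -10 + 2*(-21) = -10 - 42 = -52)
q(E) = 30*E
-q(D(n(-1, 4))) = -30*(-52) = -1*(-1560) = 1560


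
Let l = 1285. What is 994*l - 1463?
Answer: 1275827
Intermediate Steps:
994*l - 1463 = 994*1285 - 1463 = 1277290 - 1463 = 1275827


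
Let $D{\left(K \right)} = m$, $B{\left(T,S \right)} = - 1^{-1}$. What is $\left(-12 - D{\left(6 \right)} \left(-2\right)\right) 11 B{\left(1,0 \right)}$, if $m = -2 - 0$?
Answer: $176$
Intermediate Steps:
$m = -2$ ($m = -2 + 0 = -2$)
$B{\left(T,S \right)} = -1$ ($B{\left(T,S \right)} = \left(-1\right) 1 = -1$)
$D{\left(K \right)} = -2$
$\left(-12 - D{\left(6 \right)} \left(-2\right)\right) 11 B{\left(1,0 \right)} = \left(-12 - \left(-2\right) \left(-2\right)\right) 11 \left(-1\right) = \left(-12 - 4\right) 11 \left(-1\right) = \left(-16\right) 11 \left(-1\right) = \left(-176\right) \left(-1\right) = 176$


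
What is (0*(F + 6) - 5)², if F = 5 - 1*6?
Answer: 25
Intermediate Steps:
F = -1 (F = 5 - 6 = -1)
(0*(F + 6) - 5)² = (0*(-1 + 6) - 5)² = (0*5 - 5)² = (0 - 5)² = (-5)² = 25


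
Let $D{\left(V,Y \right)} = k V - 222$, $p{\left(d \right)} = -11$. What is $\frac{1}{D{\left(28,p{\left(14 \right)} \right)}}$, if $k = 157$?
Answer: $\frac{1}{4174} \approx 0.00023958$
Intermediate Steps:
$D{\left(V,Y \right)} = -222 + 157 V$ ($D{\left(V,Y \right)} = 157 V - 222 = -222 + 157 V$)
$\frac{1}{D{\left(28,p{\left(14 \right)} \right)}} = \frac{1}{-222 + 157 \cdot 28} = \frac{1}{-222 + 4396} = \frac{1}{4174}$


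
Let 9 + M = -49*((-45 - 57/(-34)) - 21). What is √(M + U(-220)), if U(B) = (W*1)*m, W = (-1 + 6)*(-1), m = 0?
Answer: 3*√403682/34 ≈ 56.061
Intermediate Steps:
W = -5 (W = 5*(-1) = -5)
M = 106857/34 (M = -9 - 49*((-45 - 57/(-34)) - 21) = -9 - 49*((-45 - 57*(-1)/34) - 21) = -9 - 49*((-45 - 1*(-57/34)) - 21) = -9 - 49*((-45 + 57/34) - 21) = -9 - 49*(-1473/34 - 21) = -9 - 49*(-2187/34) = -9 + 107163/34 = 106857/34 ≈ 3142.9)
U(B) = 0 (U(B) = -5*1*0 = -5*0 = 0)
√(M + U(-220)) = √(106857/34 + 0) = √(106857/34) = 3*√403682/34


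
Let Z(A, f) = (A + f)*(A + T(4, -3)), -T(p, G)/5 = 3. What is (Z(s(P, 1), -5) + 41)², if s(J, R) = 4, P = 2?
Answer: 2704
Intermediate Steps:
T(p, G) = -15 (T(p, G) = -5*3 = -15)
Z(A, f) = (-15 + A)*(A + f) (Z(A, f) = (A + f)*(A - 15) = (A + f)*(-15 + A) = (-15 + A)*(A + f))
(Z(s(P, 1), -5) + 41)² = ((4² - 15*4 - 15*(-5) + 4*(-5)) + 41)² = ((16 - 60 + 75 - 20) + 41)² = (11 + 41)² = 52² = 2704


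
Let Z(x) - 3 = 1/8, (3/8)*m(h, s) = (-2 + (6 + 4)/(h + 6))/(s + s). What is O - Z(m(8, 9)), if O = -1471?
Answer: -11793/8 ≈ -1474.1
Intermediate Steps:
m(h, s) = 4*(-2 + 10/(6 + h))/(3*s) (m(h, s) = 8*((-2 + (6 + 4)/(h + 6))/(s + s))/3 = 8*((-2 + 10/(6 + h))/((2*s)))/3 = 8*((-2 + 10/(6 + h))*(1/(2*s)))/3 = 8*((-2 + 10/(6 + h))/(2*s))/3 = 4*(-2 + 10/(6 + h))/(3*s))
Z(x) = 25/8 (Z(x) = 3 + 1/8 = 3 + ⅛ = 25/8)
O - Z(m(8, 9)) = -1471 - 1*25/8 = -1471 - 25/8 = -11793/8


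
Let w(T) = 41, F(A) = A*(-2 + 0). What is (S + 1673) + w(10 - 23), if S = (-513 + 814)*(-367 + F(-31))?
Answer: -90091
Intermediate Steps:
F(A) = -2*A (F(A) = A*(-2) = -2*A)
S = -91805 (S = (-513 + 814)*(-367 - 2*(-31)) = 301*(-367 + 62) = 301*(-305) = -91805)
(S + 1673) + w(10 - 23) = (-91805 + 1673) + 41 = -90132 + 41 = -90091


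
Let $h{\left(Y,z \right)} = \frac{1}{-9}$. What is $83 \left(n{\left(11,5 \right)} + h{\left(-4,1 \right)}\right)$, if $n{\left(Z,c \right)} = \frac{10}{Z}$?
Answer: $\frac{6557}{99} \approx 66.232$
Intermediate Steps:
$h{\left(Y,z \right)} = - \frac{1}{9}$
$83 \left(n{\left(11,5 \right)} + h{\left(-4,1 \right)}\right) = 83 \left(\frac{10}{11} - \frac{1}{9}\right) = 83 \cdot \frac{79}{99} = \frac{6557}{99}$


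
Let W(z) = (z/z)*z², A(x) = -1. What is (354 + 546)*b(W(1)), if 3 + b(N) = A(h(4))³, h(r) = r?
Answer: -3600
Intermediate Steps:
W(z) = z² (W(z) = 1*z² = z²)
b(N) = -4 (b(N) = -3 + (-1)³ = -3 - 1 = -4)
(354 + 546)*b(W(1)) = (354 + 546)*(-4) = 900*(-4) = -3600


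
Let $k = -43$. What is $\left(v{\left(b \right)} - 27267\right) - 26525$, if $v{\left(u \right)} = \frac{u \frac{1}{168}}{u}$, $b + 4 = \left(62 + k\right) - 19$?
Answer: $- \frac{9037055}{168} \approx -53792.0$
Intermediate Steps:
$b = -4$ ($b = -4 + \left(\left(62 - 43\right) - 19\right) = -4 + \left(19 - 19\right) = -4 + 0 = -4$)
$v{\left(u \right)} = \frac{1}{168}$ ($v{\left(u \right)} = \frac{u \frac{1}{168}}{u} = \frac{\frac{1}{168} u}{u} = \frac{1}{168}$)
$\left(v{\left(b \right)} - 27267\right) - 26525 = \left(\frac{1}{168} - 27267\right) - 26525 = - \frac{4580855}{168} - 26525 = - \frac{9037055}{168}$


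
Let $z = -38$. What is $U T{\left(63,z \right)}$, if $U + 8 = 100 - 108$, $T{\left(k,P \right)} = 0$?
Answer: $0$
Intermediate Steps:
$U = -16$ ($U = -8 + \left(100 - 108\right) = -8 - 8 = -16$)
$U T{\left(63,z \right)} = \left(-16\right) 0 = 0$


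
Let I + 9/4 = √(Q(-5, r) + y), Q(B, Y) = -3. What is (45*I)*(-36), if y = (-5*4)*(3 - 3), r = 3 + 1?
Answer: 3645 - 1620*I*√3 ≈ 3645.0 - 2805.9*I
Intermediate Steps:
r = 4
y = 0 (y = -20*0 = 0)
I = -9/4 + I*√3 (I = -9/4 + √(-3 + 0) = -9/4 + √(-3) = -9/4 + I*√3 ≈ -2.25 + 1.732*I)
(45*I)*(-36) = (45*(-9/4 + I*√3))*(-36) = (-405/4 + 45*I*√3)*(-36) = 3645 - 1620*I*√3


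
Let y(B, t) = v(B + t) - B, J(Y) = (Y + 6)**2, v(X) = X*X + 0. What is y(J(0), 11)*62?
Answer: 134726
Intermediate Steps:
v(X) = X**2 (v(X) = X**2 + 0 = X**2)
J(Y) = (6 + Y)**2
y(B, t) = (B + t)**2 - B
y(J(0), 11)*62 = (((6 + 0)**2 + 11)**2 - (6 + 0)**2)*62 = ((6**2 + 11)**2 - 1*6**2)*62 = ((36 + 11)**2 - 1*36)*62 = (47**2 - 36)*62 = (2209 - 36)*62 = 2173*62 = 134726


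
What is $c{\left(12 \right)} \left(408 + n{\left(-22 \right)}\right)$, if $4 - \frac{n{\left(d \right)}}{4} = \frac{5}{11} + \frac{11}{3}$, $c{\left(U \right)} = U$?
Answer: $\frac{53792}{11} \approx 4890.2$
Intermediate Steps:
$n{\left(d \right)} = - \frac{16}{33}$ ($n{\left(d \right)} = 16 - 4 \left(\frac{5}{11} + \frac{11}{3}\right) = 16 - \frac{544}{33} = - \frac{16}{33}$)
$c{\left(12 \right)} \left(408 + n{\left(-22 \right)}\right) = 12 \left(408 - \frac{16}{33}\right) = 12 \cdot \frac{13448}{33} = \frac{53792}{11}$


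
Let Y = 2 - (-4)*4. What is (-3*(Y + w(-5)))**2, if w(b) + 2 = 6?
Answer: 4356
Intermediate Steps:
w(b) = 4 (w(b) = -2 + 6 = 4)
Y = 18 (Y = 2 - 1*(-16) = 2 + 16 = 18)
(-3*(Y + w(-5)))**2 = (-3*(18 + 4))**2 = (-3*22)**2 = (-66)**2 = 4356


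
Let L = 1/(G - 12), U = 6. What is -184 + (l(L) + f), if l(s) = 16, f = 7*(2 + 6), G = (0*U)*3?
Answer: -112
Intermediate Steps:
G = 0 (G = (0*6)*3 = 0*3 = 0)
f = 56 (f = 7*8 = 56)
L = -1/12 (L = 1/(0 - 12) = 1/(-12) = -1/12 ≈ -0.083333)
-184 + (l(L) + f) = -184 + (16 + 56) = -184 + 72 = -112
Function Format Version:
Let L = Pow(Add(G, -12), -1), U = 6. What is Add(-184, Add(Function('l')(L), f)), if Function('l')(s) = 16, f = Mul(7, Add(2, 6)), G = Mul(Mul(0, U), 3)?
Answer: -112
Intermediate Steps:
G = 0 (G = Mul(Mul(0, 6), 3) = Mul(0, 3) = 0)
f = 56 (f = Mul(7, 8) = 56)
L = Rational(-1, 12) (L = Pow(Add(0, -12), -1) = Pow(-12, -1) = Rational(-1, 12) ≈ -0.083333)
Add(-184, Add(Function('l')(L), f)) = Add(-184, Add(16, 56)) = Add(-184, 72) = -112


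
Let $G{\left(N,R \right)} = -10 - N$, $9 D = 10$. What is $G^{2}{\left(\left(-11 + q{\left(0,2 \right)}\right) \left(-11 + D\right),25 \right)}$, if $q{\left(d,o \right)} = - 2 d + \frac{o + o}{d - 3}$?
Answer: $\frac{12694969}{729} \approx 17414.0$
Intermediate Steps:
$q{\left(d,o \right)} = - 2 d + \frac{2 o}{-3 + d}$
$D = \frac{10}{9}$ ($D = \frac{1}{9} \cdot 10 = \frac{10}{9} \approx 1.1111$)
$G^{2}{\left(\left(-11 + q{\left(0,2 \right)}\right) \left(-11 + D\right),25 \right)} = \left(-10 - \left(-11 + \frac{2 \left(2 - 0^{2} + 3 \cdot 0\right)}{-3 + 0}\right) \left(-11 + \frac{10}{9}\right)\right)^{2} = \left(-10 - \left(-11 + \frac{2 \left(2 - 0 + 0\right)}{-3}\right) \left(- \frac{89}{9}\right)\right)^{2} = \left(-10 - \left(-11 + 2 \left(- \frac{1}{3}\right) \left(2 + 0 + 0\right)\right) \left(- \frac{89}{9}\right)\right)^{2} = \left(-10 - \left(-11 + 2 \left(- \frac{1}{3}\right) 2\right) \left(- \frac{89}{9}\right)\right)^{2} = \left(-10 - \left(-11 - \frac{4}{3}\right) \left(- \frac{89}{9}\right)\right)^{2} = \left(-10 - \left(- \frac{37}{3}\right) \left(- \frac{89}{9}\right)\right)^{2} = \left(-10 - \frac{3293}{27}\right)^{2} = \left(- \frac{3563}{27}\right)^{2} = \frac{12694969}{729}$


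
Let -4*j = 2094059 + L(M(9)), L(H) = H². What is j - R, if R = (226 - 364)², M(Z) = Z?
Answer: -542579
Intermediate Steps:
j = -523535 (j = -(2094059 + 9²)/4 = -(2094059 + 81)/4 = -¼*2094140 = -523535)
R = 19044 (R = (-138)² = 19044)
j - R = -523535 - 1*19044 = -523535 - 19044 = -542579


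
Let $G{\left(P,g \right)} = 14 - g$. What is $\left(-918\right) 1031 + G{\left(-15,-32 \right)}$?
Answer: $-946412$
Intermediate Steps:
$\left(-918\right) 1031 + G{\left(-15,-32 \right)} = \left(-918\right) 1031 + \left(14 - -32\right) = -946458 + \left(14 + 32\right) = -946458 + 46 = -946412$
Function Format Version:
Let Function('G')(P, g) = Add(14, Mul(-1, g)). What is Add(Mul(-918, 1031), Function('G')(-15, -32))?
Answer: -946412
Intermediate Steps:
Add(Mul(-918, 1031), Function('G')(-15, -32)) = Add(Mul(-918, 1031), Add(14, Mul(-1, -32))) = Add(-946458, Add(14, 32)) = Add(-946458, 46) = -946412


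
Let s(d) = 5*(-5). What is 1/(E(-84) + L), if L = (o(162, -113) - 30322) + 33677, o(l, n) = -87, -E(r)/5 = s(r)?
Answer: 1/3393 ≈ 0.00029472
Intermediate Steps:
s(d) = -25
E(r) = 125 (E(r) = -5*(-25) = 125)
L = 3268 (L = (-87 - 30322) + 33677 = -30409 + 33677 = 3268)
1/(E(-84) + L) = 1/(125 + 3268) = 1/3393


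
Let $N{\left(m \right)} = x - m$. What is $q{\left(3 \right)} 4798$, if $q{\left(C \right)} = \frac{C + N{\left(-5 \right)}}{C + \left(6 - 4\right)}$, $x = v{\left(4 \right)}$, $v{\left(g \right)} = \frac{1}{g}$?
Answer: $\frac{79167}{10} \approx 7916.7$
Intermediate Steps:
$x = \frac{1}{4} \approx 0.25$
$N{\left(m \right)} = \frac{1}{4} - m$
$q{\left(C \right)} = \frac{\frac{21}{4} + C}{2 + C}$ ($q{\left(C \right)} = \frac{C + \left(\frac{1}{4} - -5\right)}{C + \left(6 - 4\right)} = \frac{C + \left(\frac{1}{4} + 5\right)}{C + 2} = \frac{C + \frac{21}{4}}{2 + C} = \frac{\frac{21}{4} + C}{2 + C}$)
$q{\left(3 \right)} 4798 = \frac{\frac{21}{4} + 3}{2 + 3} \cdot 4798 = \frac{1}{5} \cdot \frac{33}{4} \cdot 4798 = \frac{33}{20} \cdot 4798 = \frac{79167}{10}$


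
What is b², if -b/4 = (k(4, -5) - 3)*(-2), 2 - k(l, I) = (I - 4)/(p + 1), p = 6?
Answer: 256/49 ≈ 5.2245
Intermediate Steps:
k(l, I) = 18/7 - I/7 (k(l, I) = 2 - (I - 4)/(6 + 1) = 2 - (-4 + I)/7 = 2 - (-4/7 + I/7) = 2 + (4/7 - I/7) = 18/7 - I/7)
b = 16/7 (b = -4*((18/7 - ⅐*(-5)) - 3)*(-2) = -4*((18/7 + 5/7) - 3)*(-2) = -4*(23/7 - 3)*(-2) = -8*(-2)/7 = -4*(-4/7) = 16/7 ≈ 2.2857)
b² = (16/7)² = 256/49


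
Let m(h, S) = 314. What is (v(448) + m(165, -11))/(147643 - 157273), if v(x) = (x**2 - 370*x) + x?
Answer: -5951/1605 ≈ -3.7078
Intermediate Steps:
v(x) = x**2 - 369*x
(v(448) + m(165, -11))/(147643 - 157273) = (448*(-369 + 448) + 314)/(147643 - 157273) = (448*79 + 314)/(-9630) = (35392 + 314)*(-1/9630) = 35706*(-1/9630) = -5951/1605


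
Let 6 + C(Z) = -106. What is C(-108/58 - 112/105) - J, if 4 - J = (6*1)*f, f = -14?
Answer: -200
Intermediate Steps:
C(Z) = -112 (C(Z) = -6 - 106 = -112)
J = 88 (J = 4 - 6*1*(-14) = 4 - 6*(-14) = 4 - 1*(-84) = 4 + 84 = 88)
C(-108/58 - 112/105) - J = -112 - 1*88 = -112 - 88 = -200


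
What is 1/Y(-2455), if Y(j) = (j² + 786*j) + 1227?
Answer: 1/4098622 ≈ 2.4398e-7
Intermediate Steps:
Y(j) = 1227 + j² + 786*j
1/Y(-2455) = 1/(1227 + (-2455)² + 786*(-2455)) = 1/(1227 + 6027025 - 1929630) = 1/4098622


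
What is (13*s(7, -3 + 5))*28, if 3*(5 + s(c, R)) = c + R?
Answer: -728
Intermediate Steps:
s(c, R) = -5 + R/3 + c/3 (s(c, R) = -5 + (c + R)/3 = -5 + (R + c)/3 = -5 + (R/3 + c/3) = -5 + R/3 + c/3)
(13*s(7, -3 + 5))*28 = (13*(-5 + (-3 + 5)/3 + (⅓)*7))*28 = (13*(-5 + (⅓)*2 + 7/3))*28 = (13*(-5 + ⅔ + 7/3))*28 = (13*(-2))*28 = -26*28 = -728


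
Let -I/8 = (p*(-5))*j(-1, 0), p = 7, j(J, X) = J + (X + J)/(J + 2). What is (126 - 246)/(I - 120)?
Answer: 3/17 ≈ 0.17647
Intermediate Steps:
j(J, X) = J + (J + X)/(2 + J)
I = -560 (I = -8*7*(-5)*(0 + (-1)² + 3*(-1))/(2 - 1) = -(-280)*(0 + 1 - 3)/1 = -(-280)*1*(-2) = -(-280)*(-2) = -8*70 = -560)
(126 - 246)/(I - 120) = (126 - 246)/(-560 - 120) = -120/(-680) = -120*(-1/680) = 3/17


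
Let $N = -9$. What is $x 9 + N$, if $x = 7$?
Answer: $54$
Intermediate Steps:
$x 9 + N = 7 \cdot 9 - 9 = 63 - 9 = 54$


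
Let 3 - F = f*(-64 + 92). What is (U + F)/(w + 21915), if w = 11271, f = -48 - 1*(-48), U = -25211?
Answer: -12604/16593 ≈ -0.75960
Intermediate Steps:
f = 0 (f = -48 + 48 = 0)
F = 3 (F = 3 - 0*(-64 + 92) = 3 - 0*28 = 3 - 1*0 = 3 + 0 = 3)
(U + F)/(w + 21915) = (-25211 + 3)/(11271 + 21915) = -25208/33186 = -25208*1/33186 = -12604/16593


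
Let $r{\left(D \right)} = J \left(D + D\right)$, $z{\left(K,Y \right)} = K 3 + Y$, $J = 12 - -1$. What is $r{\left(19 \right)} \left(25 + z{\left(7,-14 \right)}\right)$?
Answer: $15808$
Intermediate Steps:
$J = 13$ ($J = 12 + 1 = 13$)
$z{\left(K,Y \right)} = Y + 3 K$ ($z{\left(K,Y \right)} = 3 K + Y = Y + 3 K$)
$r{\left(D \right)} = 26 D$ ($r{\left(D \right)} = 13 \left(D + D\right) = 13 \cdot 2 D = 26 D$)
$r{\left(19 \right)} \left(25 + z{\left(7,-14 \right)}\right) = 26 \cdot 19 \left(25 + \left(-14 + 3 \cdot 7\right)\right) = 494 \left(25 + \left(-14 + 21\right)\right) = 494 \left(25 + 7\right) = 494 \cdot 32 = 15808$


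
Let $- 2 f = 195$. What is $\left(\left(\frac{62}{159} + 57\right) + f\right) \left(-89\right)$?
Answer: $\frac{1135195}{318} \approx 3569.8$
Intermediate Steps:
$f = - \frac{195}{2}$ ($f = \left(- \frac{1}{2}\right) 195 = - \frac{195}{2} \approx -97.5$)
$\left(\left(\frac{62}{159} + 57\right) + f\right) \left(-89\right) = \left(\left(\frac{62}{159} + 57\right) - \frac{195}{2}\right) \left(-89\right) = \left(\frac{9125}{159} - \frac{195}{2}\right) \left(-89\right) = \left(- \frac{12755}{318}\right) \left(-89\right) = \frac{1135195}{318}$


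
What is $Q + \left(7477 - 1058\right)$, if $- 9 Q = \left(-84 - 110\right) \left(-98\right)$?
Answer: $\frac{38759}{9} \approx 4306.6$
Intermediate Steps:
$Q = - \frac{19012}{9}$ ($Q = - \frac{\left(-84 - 110\right) \left(-98\right)}{9} = - \frac{\left(-194\right) \left(-98\right)}{9} = \left(- \frac{1}{9}\right) 19012 = - \frac{19012}{9} \approx -2112.4$)
$Q + \left(7477 - 1058\right) = - \frac{19012}{9} + \left(7477 - 1058\right) = - \frac{19012}{9} + 6419 = \frac{38759}{9}$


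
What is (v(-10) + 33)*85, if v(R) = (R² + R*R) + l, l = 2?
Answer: 19975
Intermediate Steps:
v(R) = 2 + 2*R² (v(R) = (R² + R*R) + 2 = (R² + R²) + 2 = 2*R² + 2 = 2 + 2*R²)
(v(-10) + 33)*85 = ((2 + 2*(-10)²) + 33)*85 = ((2 + 2*100) + 33)*85 = ((2 + 200) + 33)*85 = (202 + 33)*85 = 235*85 = 19975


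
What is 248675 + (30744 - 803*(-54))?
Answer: 322781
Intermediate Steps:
248675 + (30744 - 803*(-54)) = 248675 + (30744 + 43362) = 248675 + 74106 = 322781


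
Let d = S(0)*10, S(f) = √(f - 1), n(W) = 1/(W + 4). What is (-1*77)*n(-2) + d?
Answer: -77/2 + 10*I ≈ -38.5 + 10.0*I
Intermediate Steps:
n(W) = 1/(4 + W)
S(f) = √(-1 + f)
d = 10*I (d = √(-1 + 0)*10 = √(-1)*10 = I*10 = 10*I ≈ 10.0*I)
(-1*77)*n(-2) + d = (-1*77)/(4 - 2) + 10*I = -77/2 + 10*I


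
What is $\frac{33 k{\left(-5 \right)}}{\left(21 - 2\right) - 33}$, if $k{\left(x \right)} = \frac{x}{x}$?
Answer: $- \frac{33}{14} \approx -2.3571$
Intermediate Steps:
$k{\left(x \right)} = 1$
$\frac{33 k{\left(-5 \right)}}{\left(21 - 2\right) - 33} = \frac{33 \cdot 1}{\left(21 - 2\right) - 33} = \frac{33}{\left(21 - 2\right) - 33} = \frac{33}{19 - 33} = \frac{33}{-14} = 33 \left(- \frac{1}{14}\right) = - \frac{33}{14}$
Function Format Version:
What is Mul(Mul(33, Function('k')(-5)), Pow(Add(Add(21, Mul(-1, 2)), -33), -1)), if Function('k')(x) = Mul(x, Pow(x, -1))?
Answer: Rational(-33, 14) ≈ -2.3571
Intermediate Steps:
Function('k')(x) = 1
Mul(Mul(33, Function('k')(-5)), Pow(Add(Add(21, Mul(-1, 2)), -33), -1)) = Mul(Mul(33, 1), Pow(Add(Add(21, Mul(-1, 2)), -33), -1)) = Mul(33, Pow(Add(Add(21, -2), -33), -1)) = Mul(33, Pow(Add(19, -33), -1)) = Mul(33, Pow(-14, -1)) = Mul(33, Rational(-1, 14)) = Rational(-33, 14)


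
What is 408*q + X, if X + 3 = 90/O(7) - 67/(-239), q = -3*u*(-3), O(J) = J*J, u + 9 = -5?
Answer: -602049428/11711 ≈ -51409.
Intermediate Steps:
u = -14 (u = -9 - 5 = -14)
O(J) = J²
q = -126 (q = -3*(-14)*(-3) = 42*(-3) = -126)
X = -10340/11711 (X = -3 + (90/(7²) - 67/(-239)) = -3 + (90/49 - 67*(-1/239)) = -3 + (90*(1/49) + 67/239) = -3 + (90/49 + 67/239) = -3 + 24793/11711 = -10340/11711 ≈ -0.88293)
408*q + X = 408*(-126) - 10340/11711 = -51408 - 10340/11711 = -602049428/11711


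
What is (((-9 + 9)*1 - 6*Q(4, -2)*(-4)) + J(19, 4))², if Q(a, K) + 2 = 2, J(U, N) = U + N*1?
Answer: 529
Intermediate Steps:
J(U, N) = N + U (J(U, N) = U + N = N + U)
Q(a, K) = 0 (Q(a, K) = -2 + 2 = 0)
(((-9 + 9)*1 - 6*Q(4, -2)*(-4)) + J(19, 4))² = (((-9 + 9)*1 - 6*0*(-4)) + (4 + 19))² = ((0*1 + 0*(-4)) + 23)² = ((0 + 0) + 23)² = (0 + 23)² = 23² = 529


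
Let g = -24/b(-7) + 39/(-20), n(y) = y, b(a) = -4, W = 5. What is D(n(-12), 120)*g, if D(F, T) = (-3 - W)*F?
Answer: 1944/5 ≈ 388.80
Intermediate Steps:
g = 81/20 (g = -24/(-4) + 39/(-20) = -24*(-¼) + 39*(-1/20) = 6 - 39/20 = 81/20 ≈ 4.0500)
D(F, T) = -8*F (D(F, T) = (-3 - 1*5)*F = (-3 - 5)*F = -8*F)
D(n(-12), 120)*g = -8*(-12)*(81/20) = 96*(81/20) = 1944/5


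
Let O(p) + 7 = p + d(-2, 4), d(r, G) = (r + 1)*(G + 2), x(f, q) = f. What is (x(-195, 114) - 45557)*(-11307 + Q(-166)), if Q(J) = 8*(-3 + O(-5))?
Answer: 525004200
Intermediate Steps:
d(r, G) = (1 + r)*(2 + G)
O(p) = -13 + p (O(p) = -7 + (p + (2 + 4 + 2*(-2) + 4*(-2))) = -7 + (p + (2 + 4 - 4 - 8)) = -7 + (p - 6) = -7 + (-6 + p) = -13 + p)
Q(J) = -168 (Q(J) = 8*(-3 + (-13 - 5)) = 8*(-3 - 18) = 8*(-21) = -168)
(x(-195, 114) - 45557)*(-11307 + Q(-166)) = (-195 - 45557)*(-11307 - 168) = -45752*(-11475) = 525004200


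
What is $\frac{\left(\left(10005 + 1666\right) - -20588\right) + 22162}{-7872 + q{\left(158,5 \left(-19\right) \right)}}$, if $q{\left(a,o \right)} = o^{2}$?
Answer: $\frac{54421}{1153} \approx 47.199$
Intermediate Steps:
$\frac{\left(\left(10005 + 1666\right) - -20588\right) + 22162}{-7872 + q{\left(158,5 \left(-19\right) \right)}} = \frac{\left(\left(10005 + 1666\right) - -20588\right) + 22162}{-7872 + \left(5 \left(-19\right)\right)^{2}} = \frac{\left(11671 + 20588\right) + 22162}{-7872 + \left(-95\right)^{2}} = \frac{32259 + 22162}{-7872 + 9025} = \frac{54421}{1153}$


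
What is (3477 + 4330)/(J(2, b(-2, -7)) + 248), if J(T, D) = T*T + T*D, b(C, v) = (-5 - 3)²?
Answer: 7807/380 ≈ 20.545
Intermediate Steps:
b(C, v) = 64 (b(C, v) = (-8)² = 64)
J(T, D) = T² + D*T
(3477 + 4330)/(J(2, b(-2, -7)) + 248) = (3477 + 4330)/(2*(64 + 2) + 248) = 7807/(2*66 + 248) = 7807/(132 + 248) = 7807/380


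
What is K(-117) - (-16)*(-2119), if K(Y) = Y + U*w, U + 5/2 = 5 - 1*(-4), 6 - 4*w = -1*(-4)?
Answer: -136071/4 ≈ -34018.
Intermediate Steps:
w = ½ (w = 3/2 - (-1)*(-4)/4 = 3/2 - ¼*4 = 3/2 - 1 = ½ ≈ 0.50000)
U = 13/2 (U = -5/2 + (5 - 1*(-4)) = -5/2 + (5 + 4) = -5/2 + 9 = 13/2 ≈ 6.5000)
K(Y) = 13/4 + Y (K(Y) = Y + (13/2)*(½) = Y + 13/4 = 13/4 + Y)
K(-117) - (-16)*(-2119) = (13/4 - 117) - (-16)*(-2119) = -455/4 - 1*33904 = -455/4 - 33904 = -136071/4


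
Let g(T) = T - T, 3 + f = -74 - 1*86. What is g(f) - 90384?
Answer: -90384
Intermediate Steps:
f = -163 (f = -3 + (-74 - 1*86) = -3 + (-74 - 86) = -3 - 160 = -163)
g(T) = 0
g(f) - 90384 = 0 - 90384 = -90384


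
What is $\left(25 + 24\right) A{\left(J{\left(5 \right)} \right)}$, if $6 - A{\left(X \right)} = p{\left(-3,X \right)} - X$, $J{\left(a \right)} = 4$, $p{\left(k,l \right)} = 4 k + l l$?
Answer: $294$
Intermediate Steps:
$p{\left(k,l \right)} = l^{2} + 4 k$ ($p{\left(k,l \right)} = 4 k + l^{2} = l^{2} + 4 k$)
$A{\left(X \right)} = 18 + X - X^{2}$ ($A{\left(X \right)} = 6 - \left(\left(X^{2} + 4 \left(-3\right)\right) - X\right) = 6 - \left(\left(X^{2} - 12\right) - X\right) = 6 - \left(\left(-12 + X^{2}\right) - X\right) = 6 - \left(-12 + X^{2} - X\right) = 6 + \left(12 + X - X^{2}\right) = 18 + X - X^{2}$)
$\left(25 + 24\right) A{\left(J{\left(5 \right)} \right)} = \left(25 + 24\right) \left(18 + 4 - 4^{2}\right) = 49 \left(18 + 4 - 16\right) = 49 \cdot 6 = 294$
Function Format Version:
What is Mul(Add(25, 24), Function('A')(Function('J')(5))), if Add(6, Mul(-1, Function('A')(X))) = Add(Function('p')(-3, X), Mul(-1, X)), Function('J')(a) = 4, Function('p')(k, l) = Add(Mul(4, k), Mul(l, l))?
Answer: 294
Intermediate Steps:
Function('p')(k, l) = Add(Pow(l, 2), Mul(4, k)) (Function('p')(k, l) = Add(Mul(4, k), Pow(l, 2)) = Add(Pow(l, 2), Mul(4, k)))
Function('A')(X) = Add(18, X, Mul(-1, Pow(X, 2))) (Function('A')(X) = Add(6, Mul(-1, Add(Add(Pow(X, 2), Mul(4, -3)), Mul(-1, X)))) = Add(6, Mul(-1, Add(Add(Pow(X, 2), -12), Mul(-1, X)))) = Add(6, Mul(-1, Add(Add(-12, Pow(X, 2)), Mul(-1, X)))) = Add(6, Mul(-1, Add(-12, Pow(X, 2), Mul(-1, X)))) = Add(6, Add(12, X, Mul(-1, Pow(X, 2)))) = Add(18, X, Mul(-1, Pow(X, 2))))
Mul(Add(25, 24), Function('A')(Function('J')(5))) = Mul(Add(25, 24), Add(18, 4, Mul(-1, Pow(4, 2)))) = Mul(49, Add(18, 4, Mul(-1, 16))) = Mul(49, Add(18, 4, -16)) = Mul(49, 6) = 294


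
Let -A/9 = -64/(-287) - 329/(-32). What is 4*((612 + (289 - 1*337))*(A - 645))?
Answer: -957660579/574 ≈ -1.6684e+6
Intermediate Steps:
A = -868239/9184 (A = -9*(-64/(-287) - 329/(-32)) = -9*(-64*(-1/287) - 329*(-1/32)) = -9*(64/287 + 329/32) = -9*96471/9184 = -868239/9184 ≈ -94.538)
4*((612 + (289 - 1*337))*(A - 645)) = 4*((612 + (289 - 1*337))*(-868239/9184 - 645)) = 4*((612 + (289 - 337))*(-6791919/9184)) = 4*((612 - 48)*(-6791919/9184)) = 4*(564*(-6791919/9184)) = 4*(-957660579/2296) = -957660579/574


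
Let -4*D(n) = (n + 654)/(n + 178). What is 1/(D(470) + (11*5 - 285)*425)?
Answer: -648/63342281 ≈ -1.0230e-5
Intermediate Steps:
D(n) = -(654 + n)/(4*(178 + n)) (D(n) = -(n + 654)/(4*(n + 178)) = -(654 + n)/(4*(178 + n)))
1/(D(470) + (11*5 - 285)*425) = 1/((-654 - 1*470)/(4*(178 + 470)) + (11*5 - 285)*425) = 1/((1/4)*(-654 - 470)/648 + (55 - 285)*425) = 1/((1/4)*(1/648)*(-1124) - 230*425) = 1/(-281/648 - 97750) = 1/(-63342281/648) = -648/63342281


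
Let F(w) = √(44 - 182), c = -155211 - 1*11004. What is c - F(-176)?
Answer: -166215 - I*√138 ≈ -1.6622e+5 - 11.747*I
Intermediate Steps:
c = -166215 (c = -155211 - 11004 = -166215)
F(w) = I*√138 (F(w) = √(-138) = I*√138)
c - F(-176) = -166215 - I*√138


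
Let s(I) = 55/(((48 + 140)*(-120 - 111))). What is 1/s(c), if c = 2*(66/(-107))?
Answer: -3948/5 ≈ -789.60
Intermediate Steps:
c = -132/107 (c = 2*(66*(-1/107)) = 2*(-66/107) = -132/107 ≈ -1.2336)
s(I) = -5/3948 (s(I) = 55/((188*(-231))) = 55/(-43428) = 55*(-1/43428) = -5/3948)
1/s(c) = 1/(-5/3948) = -3948/5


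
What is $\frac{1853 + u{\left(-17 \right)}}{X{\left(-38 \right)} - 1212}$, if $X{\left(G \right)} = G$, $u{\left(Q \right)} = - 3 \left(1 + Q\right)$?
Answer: $- \frac{1901}{1250} \approx -1.5208$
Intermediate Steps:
$u{\left(Q \right)} = -3 - 3 Q$
$\frac{1853 + u{\left(-17 \right)}}{X{\left(-38 \right)} - 1212} = \frac{1853 - -48}{-38 - 1212} = \frac{1853 + \left(-3 + 51\right)}{-1250} = \left(1853 + 48\right) \left(- \frac{1}{1250}\right) = 1901 \left(- \frac{1}{1250}\right) = - \frac{1901}{1250}$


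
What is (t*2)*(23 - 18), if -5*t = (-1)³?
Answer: 2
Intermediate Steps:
t = ⅕ (t = -⅕*(-1)³ = -⅕*(-1) = ⅕ ≈ 0.20000)
(t*2)*(23 - 18) = ((⅕)*2)*(23 - 18) = (⅖)*5 = 2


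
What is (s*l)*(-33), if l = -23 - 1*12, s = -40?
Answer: -46200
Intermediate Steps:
l = -35 (l = -23 - 12 = -35)
(s*l)*(-33) = -40*(-35)*(-33) = 1400*(-33) = -46200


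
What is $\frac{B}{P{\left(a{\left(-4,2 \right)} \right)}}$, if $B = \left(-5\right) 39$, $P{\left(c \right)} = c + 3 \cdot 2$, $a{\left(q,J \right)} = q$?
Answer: $- \frac{195}{2} \approx -97.5$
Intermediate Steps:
$P{\left(c \right)} = 6 + c$ ($P{\left(c \right)} = c + 6 = 6 + c$)
$B = -195$
$\frac{B}{P{\left(a{\left(-4,2 \right)} \right)}} = - \frac{195}{6 - 4} = - \frac{195}{2}$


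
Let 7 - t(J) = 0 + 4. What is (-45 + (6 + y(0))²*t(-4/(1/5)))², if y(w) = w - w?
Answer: 3969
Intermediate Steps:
y(w) = 0
t(J) = 3 (t(J) = 7 - (0 + 4) = 7 - 1*4 = 7 - 4 = 3)
(-45 + (6 + y(0))²*t(-4/(1/5)))² = (-45 + (6 + 0)²*3)² = (-45 + 6²*3)² = (-45 + 36*3)² = (-45 + 108)² = 63² = 3969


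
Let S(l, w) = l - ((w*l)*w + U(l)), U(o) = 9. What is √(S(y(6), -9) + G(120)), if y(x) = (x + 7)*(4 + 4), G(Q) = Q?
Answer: I*√8209 ≈ 90.604*I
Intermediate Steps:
y(x) = 56 + 8*x (y(x) = (7 + x)*8 = 56 + 8*x)
S(l, w) = -9 + l - l*w² (S(l, w) = l - ((w*l)*w + 9) = l - ((l*w)*w + 9) = l - (l*w² + 9) = l - (9 + l*w²) = l + (-9 - l*w²) = -9 + l - l*w²)
√(S(y(6), -9) + G(120)) = √((-9 + (56 + 8*6) - 1*(56 + 8*6)*(-9)²) + 120) = √((-9 + (56 + 48) - 1*(56 + 48)*81) + 120) = √((-9 + 104 - 1*104*81) + 120) = √((-9 + 104 - 8424) + 120) = √(-8329 + 120) = √(-8209) = I*√8209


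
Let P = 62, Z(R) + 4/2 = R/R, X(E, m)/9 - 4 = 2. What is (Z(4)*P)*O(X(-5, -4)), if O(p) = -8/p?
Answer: 248/27 ≈ 9.1852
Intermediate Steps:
X(E, m) = 54 (X(E, m) = 36 + 9*2 = 36 + 18 = 54)
Z(R) = -1 (Z(R) = -2 + R/R = -2 + 1 = -1)
(Z(4)*P)*O(X(-5, -4)) = (-1*62)*(-8/54) = -(-496)/54 = -62*(-4/27) = 248/27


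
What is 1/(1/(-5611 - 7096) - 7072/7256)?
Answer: -11525249/11233895 ≈ -1.0259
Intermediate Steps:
1/(1/(-5611 - 7096) - 7072/7256) = 1/(1/(-12707) - 7072*1/7256) = 1/(-1/12707 - 884/907) = 1/(-11233895/11525249) = -11525249/11233895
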